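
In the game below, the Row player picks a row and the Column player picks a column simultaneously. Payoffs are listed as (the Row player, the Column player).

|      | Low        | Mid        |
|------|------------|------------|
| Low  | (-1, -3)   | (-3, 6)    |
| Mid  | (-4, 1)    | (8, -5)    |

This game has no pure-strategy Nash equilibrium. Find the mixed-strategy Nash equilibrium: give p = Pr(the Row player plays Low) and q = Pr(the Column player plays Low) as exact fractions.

Each player's mixing probability is pinned down by making the *other* player indifferent.
The Column player indifferent between Low and Mid: p·(-3) + (1−p)·1 = p·6 + (1−p)·(-5) ⟹ 1 + (-4)p = (-5) + 11p ⟹ p = 2/5.
The Row player indifferent between Low and Mid: q·(-1) + (1−q)·(-3) = q·(-4) + (1−q)·8 ⟹ (-3) + 2q = 8 + (-12)q ⟹ q = 11/14.

p = 2/5, q = 11/14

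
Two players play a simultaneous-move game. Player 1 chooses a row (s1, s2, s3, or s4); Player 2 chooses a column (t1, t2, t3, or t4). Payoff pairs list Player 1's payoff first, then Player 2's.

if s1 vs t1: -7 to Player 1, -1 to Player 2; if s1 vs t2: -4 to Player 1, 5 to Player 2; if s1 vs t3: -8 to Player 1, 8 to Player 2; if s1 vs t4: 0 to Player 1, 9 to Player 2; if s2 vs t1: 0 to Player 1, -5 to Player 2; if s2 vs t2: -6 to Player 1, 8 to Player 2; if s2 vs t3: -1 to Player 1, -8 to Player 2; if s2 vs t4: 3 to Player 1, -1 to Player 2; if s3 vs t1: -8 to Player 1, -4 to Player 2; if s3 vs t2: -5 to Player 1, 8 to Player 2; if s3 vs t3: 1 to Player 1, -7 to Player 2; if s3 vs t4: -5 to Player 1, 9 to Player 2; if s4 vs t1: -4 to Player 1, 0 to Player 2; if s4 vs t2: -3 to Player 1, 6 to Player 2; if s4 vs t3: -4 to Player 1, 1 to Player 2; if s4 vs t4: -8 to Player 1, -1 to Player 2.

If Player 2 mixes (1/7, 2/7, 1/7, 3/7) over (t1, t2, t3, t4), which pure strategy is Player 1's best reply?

Compute Player 1's expected payoff from each pure strategy against the given mix.
s1: (1/7)·(-7) + (2/7)·(-4) + (1/7)·(-8) + (3/7)·0 = -23/7
s2: (1/7)·0 + (2/7)·(-6) + (1/7)·(-1) + (3/7)·3 = -4/7
s3: (1/7)·(-8) + (2/7)·(-5) + (1/7)·1 + (3/7)·(-5) = -32/7
s4: (1/7)·(-4) + (2/7)·(-3) + (1/7)·(-4) + (3/7)·(-8) = -38/7
Highest expected payoff is -4/7, from s2.

s2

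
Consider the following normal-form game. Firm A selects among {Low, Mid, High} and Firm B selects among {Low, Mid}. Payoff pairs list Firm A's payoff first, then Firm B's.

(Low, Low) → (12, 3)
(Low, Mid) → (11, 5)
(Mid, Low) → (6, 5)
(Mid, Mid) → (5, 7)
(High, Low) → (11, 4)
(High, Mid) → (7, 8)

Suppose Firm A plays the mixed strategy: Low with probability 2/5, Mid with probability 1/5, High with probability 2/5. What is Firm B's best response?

Firm B's best reply maximizes expected payoff against the mix.
Low: (2/5)·3 + (1/5)·5 + (2/5)·4 = 19/5
Mid: (2/5)·5 + (1/5)·7 + (2/5)·8 = 33/5
Highest expected payoff is 33/5, from Mid.

Mid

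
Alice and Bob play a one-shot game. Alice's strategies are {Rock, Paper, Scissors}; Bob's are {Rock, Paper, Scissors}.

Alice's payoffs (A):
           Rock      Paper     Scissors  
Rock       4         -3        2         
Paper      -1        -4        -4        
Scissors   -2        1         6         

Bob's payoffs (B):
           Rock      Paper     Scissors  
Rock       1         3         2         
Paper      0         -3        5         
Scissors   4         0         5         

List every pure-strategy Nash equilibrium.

(Scissors, Scissors)

Check mutual best responses: a cell is a NE iff neither player can gain by unilaterally deviating.
Alice's best responses — vs Rock: Rock (payoff 4); vs Paper: Scissors (payoff 1); vs Scissors: Scissors (payoff 6).
Bob's best responses — vs Rock: Paper (payoff 3); vs Paper: Scissors (payoff 5); vs Scissors: Scissors (payoff 5).
The only mutual best response is (Scissors, Scissors); neither player gains by switching there.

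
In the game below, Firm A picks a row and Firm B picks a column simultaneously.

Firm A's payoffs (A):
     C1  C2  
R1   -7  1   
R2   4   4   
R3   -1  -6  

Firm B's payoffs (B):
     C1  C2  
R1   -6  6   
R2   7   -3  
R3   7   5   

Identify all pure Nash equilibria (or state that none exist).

(R2, C1)

A profile is a Nash equilibrium when each player is best-responding to the other.
Firm A's best responses — vs C1: R2 (payoff 4); vs C2: R2 (payoff 4).
Firm B's best responses — vs R1: C2 (payoff 6); vs R2: C1 (payoff 7); vs R3: C1 (payoff 7).
The only mutual best response is (R2, C1); neither player gains by switching there.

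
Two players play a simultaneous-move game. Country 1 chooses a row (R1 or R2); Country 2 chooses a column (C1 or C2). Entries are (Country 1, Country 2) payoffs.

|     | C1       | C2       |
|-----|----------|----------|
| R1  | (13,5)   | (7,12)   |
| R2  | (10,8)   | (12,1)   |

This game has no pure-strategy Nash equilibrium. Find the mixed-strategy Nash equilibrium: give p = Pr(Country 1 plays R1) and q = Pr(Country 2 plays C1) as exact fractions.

In a mixed NE each player is indifferent between their pure strategies, so the opponent's mix sets the indifference.
Country 2 indifferent between C1 and C2: p·5 + (1−p)·8 = p·12 + (1−p)·1 ⟹ 8 + (-3)p = 1 + 11p ⟹ p = 1/2.
Country 1 indifferent between R1 and R2: q·13 + (1−q)·7 = q·10 + (1−q)·12 ⟹ 7 + 6q = 12 + (-2)q ⟹ q = 5/8.

p = 1/2, q = 5/8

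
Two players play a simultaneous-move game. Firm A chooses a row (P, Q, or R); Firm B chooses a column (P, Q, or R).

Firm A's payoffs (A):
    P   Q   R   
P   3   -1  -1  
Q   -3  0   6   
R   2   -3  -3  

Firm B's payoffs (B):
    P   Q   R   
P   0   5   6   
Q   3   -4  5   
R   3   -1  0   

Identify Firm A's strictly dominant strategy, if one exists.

No strictly dominant strategy

A strategy is strictly dominant if it gives Firm A a strictly higher payoff than every other strategy, against every choice by the opponent.
P is not dominant: against Q, Q gives 0 > -1.
Q is not dominant: against P, P gives 3 > -3.
R is not dominant: against P, P gives 3 > 2.
No single strategy is best against every opponent action.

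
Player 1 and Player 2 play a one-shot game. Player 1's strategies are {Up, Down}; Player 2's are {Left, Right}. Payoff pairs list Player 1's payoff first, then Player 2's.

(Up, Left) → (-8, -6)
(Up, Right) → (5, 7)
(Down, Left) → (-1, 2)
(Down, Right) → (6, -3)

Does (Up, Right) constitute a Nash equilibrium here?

Holding Player 2 at Right: Player 1 gets 5 from Up but could get 6 by switching to Down. Player 1 has a profitable deviation.

No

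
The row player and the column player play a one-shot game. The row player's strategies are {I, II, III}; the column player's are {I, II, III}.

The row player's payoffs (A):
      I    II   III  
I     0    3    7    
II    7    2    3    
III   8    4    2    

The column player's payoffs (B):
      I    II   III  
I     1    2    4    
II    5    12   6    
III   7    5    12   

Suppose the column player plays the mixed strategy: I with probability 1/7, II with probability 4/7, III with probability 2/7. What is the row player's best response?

III

Compute the row player's expected payoff from each pure strategy against the given mix.
I: (1/7)·0 + (4/7)·3 + (2/7)·7 = 26/7
II: (1/7)·7 + (4/7)·2 + (2/7)·3 = 3
III: (1/7)·8 + (4/7)·4 + (2/7)·2 = 4
Highest expected payoff is 4, from III.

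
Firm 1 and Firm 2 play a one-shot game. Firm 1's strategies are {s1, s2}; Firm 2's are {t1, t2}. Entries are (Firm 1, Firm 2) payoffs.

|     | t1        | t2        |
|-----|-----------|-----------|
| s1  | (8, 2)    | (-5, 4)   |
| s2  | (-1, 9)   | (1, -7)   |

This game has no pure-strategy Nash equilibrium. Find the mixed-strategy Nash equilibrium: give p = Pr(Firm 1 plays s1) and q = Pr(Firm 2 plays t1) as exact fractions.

p = 8/9, q = 2/5

In a mixed NE each player is indifferent between their pure strategies, so the opponent's mix sets the indifference.
Firm 2 indifferent between t1 and t2: p·2 + (1−p)·9 = p·4 + (1−p)·(-7) ⟹ 9 + (-7)p = (-7) + 11p ⟹ p = 8/9.
Firm 1 indifferent between s1 and s2: q·8 + (1−q)·(-5) = q·(-1) + (1−q)·1 ⟹ (-5) + 13q = 1 + (-2)q ⟹ q = 2/5.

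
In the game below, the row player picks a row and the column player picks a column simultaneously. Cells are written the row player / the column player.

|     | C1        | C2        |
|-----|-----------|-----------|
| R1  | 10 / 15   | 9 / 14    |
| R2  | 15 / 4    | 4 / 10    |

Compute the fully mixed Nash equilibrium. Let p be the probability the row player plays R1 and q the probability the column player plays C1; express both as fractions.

p = 6/7, q = 1/2

In a mixed NE each player is indifferent between their pure strategies, so the opponent's mix sets the indifference.
The column player indifferent between C1 and C2: p·15 + (1−p)·4 = p·14 + (1−p)·10 ⟹ 4 + 11p = 10 + 4p ⟹ p = 6/7.
The row player indifferent between R1 and R2: q·10 + (1−q)·9 = q·15 + (1−q)·4 ⟹ 9 + 1q = 4 + 11q ⟹ q = 1/2.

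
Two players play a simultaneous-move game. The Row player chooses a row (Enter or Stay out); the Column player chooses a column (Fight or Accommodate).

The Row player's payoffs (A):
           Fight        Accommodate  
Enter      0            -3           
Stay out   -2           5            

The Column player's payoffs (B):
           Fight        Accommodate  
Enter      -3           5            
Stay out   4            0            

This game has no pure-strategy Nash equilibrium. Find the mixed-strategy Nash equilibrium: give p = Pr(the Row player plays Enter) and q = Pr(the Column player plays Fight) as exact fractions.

p = 1/3, q = 4/5

Each player's mixing probability is pinned down by making the *other* player indifferent.
The Column player indifferent between Fight and Accommodate: p·(-3) + (1−p)·4 = p·5 + (1−p)·0 ⟹ 4 + (-7)p = 0 + 5p ⟹ p = 1/3.
The Row player indifferent between Enter and Stay out: q·0 + (1−q)·(-3) = q·(-2) + (1−q)·5 ⟹ (-3) + 3q = 5 + (-7)q ⟹ q = 4/5.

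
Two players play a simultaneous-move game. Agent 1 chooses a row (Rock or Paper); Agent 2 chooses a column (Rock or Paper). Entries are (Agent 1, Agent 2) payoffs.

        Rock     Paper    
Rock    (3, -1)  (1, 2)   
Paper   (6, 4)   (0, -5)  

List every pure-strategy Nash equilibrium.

(Rock, Paper) and (Paper, Rock)

A profile is a Nash equilibrium when each player is best-responding to the other.
Agent 1's best responses — vs Rock: Paper (payoff 6); vs Paper: Rock (payoff 1).
Agent 2's best responses — vs Rock: Paper (payoff 2); vs Paper: Rock (payoff 4).
Mutual best responses occur at (Rock, Paper) and (Paper, Rock); at each, neither player gains by switching.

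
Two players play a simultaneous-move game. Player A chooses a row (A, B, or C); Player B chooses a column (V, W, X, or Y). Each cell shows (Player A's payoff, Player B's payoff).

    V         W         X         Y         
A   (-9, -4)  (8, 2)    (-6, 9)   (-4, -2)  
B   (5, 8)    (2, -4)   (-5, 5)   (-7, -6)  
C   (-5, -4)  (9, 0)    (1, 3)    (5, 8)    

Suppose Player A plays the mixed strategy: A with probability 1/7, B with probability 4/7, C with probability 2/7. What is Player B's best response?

X

Compute Player B's expected payoff from each pure strategy against the given mix.
V: (1/7)·(-4) + (4/7)·8 + (2/7)·(-4) = 20/7
W: (1/7)·2 + (4/7)·(-4) + (2/7)·0 = -2
X: (1/7)·9 + (4/7)·5 + (2/7)·3 = 5
Y: (1/7)·(-2) + (4/7)·(-6) + (2/7)·8 = -10/7
Highest expected payoff is 5, from X.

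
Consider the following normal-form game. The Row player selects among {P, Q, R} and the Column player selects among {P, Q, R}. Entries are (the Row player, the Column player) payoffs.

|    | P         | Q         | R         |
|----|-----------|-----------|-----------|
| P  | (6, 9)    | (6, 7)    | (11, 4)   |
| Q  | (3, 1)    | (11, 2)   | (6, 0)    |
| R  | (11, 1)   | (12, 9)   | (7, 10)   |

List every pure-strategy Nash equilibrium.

There is no pure-strategy Nash equilibrium

Check mutual best responses: a cell is a NE iff neither player can gain by unilaterally deviating.
The Row player's best responses — vs P: R (payoff 11); vs Q: R (payoff 12); vs R: P (payoff 11).
The Column player's best responses — vs P: P (payoff 9); vs Q: Q (payoff 2); vs R: R (payoff 10).
No cell has both players best-responding. For instance, the Row player's best reply to P is R, but against R the Column player prefers R over P.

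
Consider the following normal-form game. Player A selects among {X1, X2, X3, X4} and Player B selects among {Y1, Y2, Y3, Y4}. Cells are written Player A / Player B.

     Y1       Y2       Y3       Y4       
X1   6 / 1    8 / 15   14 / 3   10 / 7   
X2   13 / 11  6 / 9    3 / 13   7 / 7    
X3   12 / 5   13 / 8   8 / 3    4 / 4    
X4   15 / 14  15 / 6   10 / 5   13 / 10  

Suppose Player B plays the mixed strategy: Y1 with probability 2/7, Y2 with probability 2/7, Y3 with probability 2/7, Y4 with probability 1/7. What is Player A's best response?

Player A's best reply maximizes expected payoff against the mix.
X1: (2/7)·6 + (2/7)·8 + (2/7)·14 + (1/7)·10 = 66/7
X2: (2/7)·13 + (2/7)·6 + (2/7)·3 + (1/7)·7 = 51/7
X3: (2/7)·12 + (2/7)·13 + (2/7)·8 + (1/7)·4 = 10
X4: (2/7)·15 + (2/7)·15 + (2/7)·10 + (1/7)·13 = 93/7
Highest expected payoff is 93/7, from X4.

X4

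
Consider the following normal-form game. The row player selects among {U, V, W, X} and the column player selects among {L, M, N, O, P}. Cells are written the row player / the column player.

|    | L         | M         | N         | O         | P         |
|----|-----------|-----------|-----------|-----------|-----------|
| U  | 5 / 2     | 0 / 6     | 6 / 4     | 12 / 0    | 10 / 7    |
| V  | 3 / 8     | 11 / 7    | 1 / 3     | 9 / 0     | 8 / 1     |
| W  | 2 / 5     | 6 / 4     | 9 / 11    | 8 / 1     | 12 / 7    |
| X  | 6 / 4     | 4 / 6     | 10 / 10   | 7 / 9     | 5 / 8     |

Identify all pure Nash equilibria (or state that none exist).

(X, N)

A profile is a Nash equilibrium when each player is best-responding to the other.
The row player's best responses — vs L: X (payoff 6); vs M: V (payoff 11); vs N: X (payoff 10); vs O: U (payoff 12); vs P: W (payoff 12).
The column player's best responses — vs U: P (payoff 7); vs V: L (payoff 8); vs W: N (payoff 11); vs X: N (payoff 10).
The only mutual best response is (X, N); neither player gains by switching there.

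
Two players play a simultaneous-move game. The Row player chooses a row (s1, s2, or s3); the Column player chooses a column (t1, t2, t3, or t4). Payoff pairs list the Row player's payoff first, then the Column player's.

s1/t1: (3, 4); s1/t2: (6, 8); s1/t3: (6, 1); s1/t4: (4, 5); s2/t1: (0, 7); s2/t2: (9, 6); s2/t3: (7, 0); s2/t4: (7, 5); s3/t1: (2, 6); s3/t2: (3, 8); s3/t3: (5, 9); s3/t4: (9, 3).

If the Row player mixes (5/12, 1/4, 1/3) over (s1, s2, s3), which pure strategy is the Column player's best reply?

Compute the Column player's expected payoff from each pure strategy against the given mix.
t1: (5/12)·4 + (1/4)·7 + (1/3)·6 = 65/12
t2: (5/12)·8 + (1/4)·6 + (1/3)·8 = 15/2
t3: (5/12)·1 + (1/4)·0 + (1/3)·9 = 41/12
t4: (5/12)·5 + (1/4)·5 + (1/3)·3 = 13/3
Highest expected payoff is 15/2, from t2.

t2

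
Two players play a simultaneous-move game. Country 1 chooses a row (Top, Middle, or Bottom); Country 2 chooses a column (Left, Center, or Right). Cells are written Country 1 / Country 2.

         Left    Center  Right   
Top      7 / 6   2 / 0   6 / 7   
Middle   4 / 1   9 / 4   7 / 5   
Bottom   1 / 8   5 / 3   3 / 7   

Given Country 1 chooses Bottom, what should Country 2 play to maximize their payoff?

With Country 1 fixed at Bottom, Country 2's payoffs are: Left → 8, Center → 3, Right → 7.
The maximum is 8, achieved by Left.

Left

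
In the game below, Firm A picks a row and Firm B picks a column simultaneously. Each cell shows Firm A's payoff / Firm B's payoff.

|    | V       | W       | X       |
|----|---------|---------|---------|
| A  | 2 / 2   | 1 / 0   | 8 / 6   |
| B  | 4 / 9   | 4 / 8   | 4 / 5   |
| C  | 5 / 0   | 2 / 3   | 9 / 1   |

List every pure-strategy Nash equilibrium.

No pure-strategy Nash equilibrium

Check mutual best responses: a cell is a NE iff neither player can gain by unilaterally deviating.
Firm A's best responses — vs V: C (payoff 5); vs W: B (payoff 4); vs X: C (payoff 9).
Firm B's best responses — vs A: X (payoff 6); vs B: V (payoff 9); vs C: W (payoff 3).
No cell has both players best-responding. For instance, Firm A's best reply to V is C, but against C Firm B prefers W over V.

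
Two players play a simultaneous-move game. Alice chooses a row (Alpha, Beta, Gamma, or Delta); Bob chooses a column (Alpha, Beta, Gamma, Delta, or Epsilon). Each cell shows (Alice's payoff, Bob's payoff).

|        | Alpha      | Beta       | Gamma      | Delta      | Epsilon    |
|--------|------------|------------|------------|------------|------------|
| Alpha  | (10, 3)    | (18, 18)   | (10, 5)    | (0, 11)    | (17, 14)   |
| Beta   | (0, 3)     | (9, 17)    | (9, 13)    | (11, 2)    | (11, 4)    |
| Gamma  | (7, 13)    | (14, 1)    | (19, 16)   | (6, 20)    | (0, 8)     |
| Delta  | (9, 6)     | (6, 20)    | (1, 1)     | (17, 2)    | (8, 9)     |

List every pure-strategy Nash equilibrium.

(Alpha, Beta)

A profile is a Nash equilibrium when each player is best-responding to the other.
Alice's best responses — vs Alpha: Alpha (payoff 10); vs Beta: Alpha (payoff 18); vs Gamma: Gamma (payoff 19); vs Delta: Delta (payoff 17); vs Epsilon: Alpha (payoff 17).
Bob's best responses — vs Alpha: Beta (payoff 18); vs Beta: Beta (payoff 17); vs Gamma: Delta (payoff 20); vs Delta: Beta (payoff 20).
The only mutual best response is (Alpha, Beta); neither player gains by switching there.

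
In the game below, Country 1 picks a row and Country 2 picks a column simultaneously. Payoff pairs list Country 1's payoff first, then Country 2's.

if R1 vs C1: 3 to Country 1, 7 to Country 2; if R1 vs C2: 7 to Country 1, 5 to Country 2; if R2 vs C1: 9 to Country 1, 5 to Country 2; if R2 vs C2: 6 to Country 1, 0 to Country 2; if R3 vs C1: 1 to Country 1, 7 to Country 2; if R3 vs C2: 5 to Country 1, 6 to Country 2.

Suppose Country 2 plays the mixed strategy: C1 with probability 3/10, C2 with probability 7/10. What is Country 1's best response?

Compute Country 1's expected payoff from each pure strategy against the given mix.
R1: (3/10)·3 + (7/10)·7 = 29/5
R2: (3/10)·9 + (7/10)·6 = 69/10
R3: (3/10)·1 + (7/10)·5 = 19/5
Highest expected payoff is 69/10, from R2.

R2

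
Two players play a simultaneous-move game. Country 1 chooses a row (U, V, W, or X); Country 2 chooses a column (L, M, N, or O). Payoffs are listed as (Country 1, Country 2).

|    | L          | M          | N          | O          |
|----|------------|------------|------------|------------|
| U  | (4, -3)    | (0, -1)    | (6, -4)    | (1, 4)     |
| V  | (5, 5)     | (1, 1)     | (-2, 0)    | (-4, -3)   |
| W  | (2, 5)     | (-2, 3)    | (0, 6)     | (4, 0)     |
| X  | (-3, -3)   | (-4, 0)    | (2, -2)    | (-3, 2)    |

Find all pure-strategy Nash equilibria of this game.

Find each player's best response to every opponent strategy; NE are the intersections.
Country 1's best responses — vs L: V (payoff 5); vs M: V (payoff 1); vs N: U (payoff 6); vs O: W (payoff 4).
Country 2's best responses — vs U: O (payoff 4); vs V: L (payoff 5); vs W: N (payoff 6); vs X: O (payoff 2).
The only mutual best response is (V, L); neither player gains by switching there.

(V, L)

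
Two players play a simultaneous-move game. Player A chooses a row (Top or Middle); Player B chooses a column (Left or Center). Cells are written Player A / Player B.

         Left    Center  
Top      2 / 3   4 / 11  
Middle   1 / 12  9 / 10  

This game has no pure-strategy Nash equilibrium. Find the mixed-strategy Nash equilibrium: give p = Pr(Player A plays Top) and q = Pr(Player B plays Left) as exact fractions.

In a mixed NE each player is indifferent between their pure strategies, so the opponent's mix sets the indifference.
Player B indifferent between Left and Center: p·3 + (1−p)·12 = p·11 + (1−p)·10 ⟹ 12 + (-9)p = 10 + 1p ⟹ p = 1/5.
Player A indifferent between Top and Middle: q·2 + (1−q)·4 = q·1 + (1−q)·9 ⟹ 4 + (-2)q = 9 + (-8)q ⟹ q = 5/6.

p = 1/5, q = 5/6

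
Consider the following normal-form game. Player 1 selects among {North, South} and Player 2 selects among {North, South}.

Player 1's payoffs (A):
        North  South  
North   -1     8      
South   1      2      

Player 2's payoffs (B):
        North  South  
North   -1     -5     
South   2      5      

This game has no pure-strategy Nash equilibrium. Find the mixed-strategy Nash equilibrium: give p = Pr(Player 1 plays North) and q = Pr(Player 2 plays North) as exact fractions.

Each player's mixing probability is pinned down by making the *other* player indifferent.
Player 2 indifferent between North and South: p·(-1) + (1−p)·2 = p·(-5) + (1−p)·5 ⟹ 2 + (-3)p = 5 + (-10)p ⟹ p = 3/7.
Player 1 indifferent between North and South: q·(-1) + (1−q)·8 = q·1 + (1−q)·2 ⟹ 8 + (-9)q = 2 + (-1)q ⟹ q = 3/4.

p = 3/7, q = 3/4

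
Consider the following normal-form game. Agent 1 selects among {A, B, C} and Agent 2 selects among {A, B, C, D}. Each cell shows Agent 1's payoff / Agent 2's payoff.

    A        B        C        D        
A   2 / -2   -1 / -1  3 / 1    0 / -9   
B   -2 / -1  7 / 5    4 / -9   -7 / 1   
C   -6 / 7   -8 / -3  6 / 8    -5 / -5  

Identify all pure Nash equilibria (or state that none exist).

A profile is a Nash equilibrium when each player is best-responding to the other.
Agent 1's best responses — vs A: A (payoff 2); vs B: B (payoff 7); vs C: C (payoff 6); vs D: A (payoff 0).
Agent 2's best responses — vs A: C (payoff 1); vs B: B (payoff 5); vs C: C (payoff 8).
Mutual best responses occur at (B, B) and (C, C); at each, neither player gains by switching.

(B, B) and (C, C)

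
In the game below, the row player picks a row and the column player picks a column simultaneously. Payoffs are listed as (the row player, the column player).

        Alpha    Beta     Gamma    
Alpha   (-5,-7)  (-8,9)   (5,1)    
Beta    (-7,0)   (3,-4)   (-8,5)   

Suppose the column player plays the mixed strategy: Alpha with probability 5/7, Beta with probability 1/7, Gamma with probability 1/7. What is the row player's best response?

The row player's best reply maximizes expected payoff against the mix.
Alpha: (5/7)·(-5) + (1/7)·(-8) + (1/7)·5 = -4
Beta: (5/7)·(-7) + (1/7)·3 + (1/7)·(-8) = -40/7
Highest expected payoff is -4, from Alpha.

Alpha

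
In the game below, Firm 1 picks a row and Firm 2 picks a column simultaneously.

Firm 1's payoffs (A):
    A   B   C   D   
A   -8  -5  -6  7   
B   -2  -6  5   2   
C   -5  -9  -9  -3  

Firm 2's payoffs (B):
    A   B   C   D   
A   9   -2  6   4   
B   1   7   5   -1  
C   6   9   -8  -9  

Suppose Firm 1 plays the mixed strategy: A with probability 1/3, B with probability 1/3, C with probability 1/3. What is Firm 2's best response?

A

Firm 2's best reply maximizes expected payoff against the mix.
A: (1/3)·9 + (1/3)·1 + (1/3)·6 = 16/3
B: (1/3)·(-2) + (1/3)·7 + (1/3)·9 = 14/3
C: (1/3)·6 + (1/3)·5 + (1/3)·(-8) = 1
D: (1/3)·4 + (1/3)·(-1) + (1/3)·(-9) = -2
Highest expected payoff is 16/3, from A.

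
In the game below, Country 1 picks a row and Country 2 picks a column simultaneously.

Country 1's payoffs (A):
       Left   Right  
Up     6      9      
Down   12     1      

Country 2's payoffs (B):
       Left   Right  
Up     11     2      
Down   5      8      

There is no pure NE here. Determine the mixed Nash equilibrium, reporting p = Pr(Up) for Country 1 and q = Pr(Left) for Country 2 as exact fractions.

In a mixed NE each player is indifferent between their pure strategies, so the opponent's mix sets the indifference.
Country 2 indifferent between Left and Right: p·11 + (1−p)·5 = p·2 + (1−p)·8 ⟹ 5 + 6p = 8 + (-6)p ⟹ p = 1/4.
Country 1 indifferent between Up and Down: q·6 + (1−q)·9 = q·12 + (1−q)·1 ⟹ 9 + (-3)q = 1 + 11q ⟹ q = 4/7.

p = 1/4, q = 4/7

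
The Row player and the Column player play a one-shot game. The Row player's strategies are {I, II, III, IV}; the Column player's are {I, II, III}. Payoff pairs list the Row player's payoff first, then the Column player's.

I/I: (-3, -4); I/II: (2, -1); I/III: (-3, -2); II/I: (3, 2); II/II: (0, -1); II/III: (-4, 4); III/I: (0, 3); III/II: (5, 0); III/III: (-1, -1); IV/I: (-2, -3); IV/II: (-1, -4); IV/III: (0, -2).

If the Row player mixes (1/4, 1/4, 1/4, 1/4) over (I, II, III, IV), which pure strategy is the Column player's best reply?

The Column player's best reply maximizes expected payoff against the mix.
I: (1/4)·(-4) + (1/4)·2 + (1/4)·3 + (1/4)·(-3) = -1/2
II: (1/4)·(-1) + (1/4)·(-1) + (1/4)·0 + (1/4)·(-4) = -3/2
III: (1/4)·(-2) + (1/4)·4 + (1/4)·(-1) + (1/4)·(-2) = -1/4
Highest expected payoff is -1/4, from III.

III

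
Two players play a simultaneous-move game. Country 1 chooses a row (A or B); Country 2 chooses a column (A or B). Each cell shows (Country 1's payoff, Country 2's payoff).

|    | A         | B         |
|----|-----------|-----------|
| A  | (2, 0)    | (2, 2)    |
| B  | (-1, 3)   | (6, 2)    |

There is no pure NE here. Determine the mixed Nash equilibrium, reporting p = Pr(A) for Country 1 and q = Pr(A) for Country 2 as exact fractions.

p = 1/3, q = 4/7

In a mixed NE each player is indifferent between their pure strategies, so the opponent's mix sets the indifference.
Country 2 indifferent between A and B: p·0 + (1−p)·3 = p·2 + (1−p)·2 ⟹ 3 + (-3)p = 2 + 0p ⟹ p = 1/3.
Country 1 indifferent between A and B: q·2 + (1−q)·2 = q·(-1) + (1−q)·6 ⟹ 2 + 0q = 6 + (-7)q ⟹ q = 4/7.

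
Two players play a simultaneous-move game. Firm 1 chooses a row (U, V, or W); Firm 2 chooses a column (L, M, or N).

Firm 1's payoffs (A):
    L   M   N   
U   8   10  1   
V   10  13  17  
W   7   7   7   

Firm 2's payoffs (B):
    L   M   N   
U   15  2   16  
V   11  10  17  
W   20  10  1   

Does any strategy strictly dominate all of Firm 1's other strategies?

Check whether one of Firm 1's strategies beats all alternatives regardless of what the opponent does.
V strictly dominates: vs L: 10 > each of {8, 7}; vs M: 13 > each of {10, 7}; vs N: 17 > each of {1, 7}.

V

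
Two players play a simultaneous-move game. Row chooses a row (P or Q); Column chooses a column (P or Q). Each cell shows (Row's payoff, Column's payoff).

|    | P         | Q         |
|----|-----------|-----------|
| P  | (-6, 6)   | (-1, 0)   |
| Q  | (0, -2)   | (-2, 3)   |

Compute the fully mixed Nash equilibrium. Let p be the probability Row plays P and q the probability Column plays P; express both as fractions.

p = 5/11, q = 1/7

In a mixed NE each player is indifferent between their pure strategies, so the opponent's mix sets the indifference.
Column indifferent between P and Q: p·6 + (1−p)·(-2) = p·0 + (1−p)·3 ⟹ (-2) + 8p = 3 + (-3)p ⟹ p = 5/11.
Row indifferent between P and Q: q·(-6) + (1−q)·(-1) = q·0 + (1−q)·(-2) ⟹ (-1) + (-5)q = (-2) + 2q ⟹ q = 1/7.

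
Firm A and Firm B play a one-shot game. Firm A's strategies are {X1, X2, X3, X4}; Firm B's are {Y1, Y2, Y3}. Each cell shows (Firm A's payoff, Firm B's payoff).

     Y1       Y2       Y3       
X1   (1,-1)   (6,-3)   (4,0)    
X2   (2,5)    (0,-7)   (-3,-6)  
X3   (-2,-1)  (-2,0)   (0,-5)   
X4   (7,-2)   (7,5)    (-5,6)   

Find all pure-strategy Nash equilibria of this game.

(X1, Y3)

A profile is a Nash equilibrium when each player is best-responding to the other.
Firm A's best responses — vs Y1: X4 (payoff 7); vs Y2: X4 (payoff 7); vs Y3: X1 (payoff 4).
Firm B's best responses — vs X1: Y3 (payoff 0); vs X2: Y1 (payoff 5); vs X3: Y2 (payoff 0); vs X4: Y3 (payoff 6).
The only mutual best response is (X1, Y3); neither player gains by switching there.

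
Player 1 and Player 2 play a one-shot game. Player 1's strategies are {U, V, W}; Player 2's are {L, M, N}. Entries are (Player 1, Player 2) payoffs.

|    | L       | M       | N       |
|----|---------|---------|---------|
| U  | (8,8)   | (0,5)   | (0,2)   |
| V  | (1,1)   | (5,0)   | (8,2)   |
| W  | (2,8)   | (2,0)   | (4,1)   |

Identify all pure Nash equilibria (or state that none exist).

Find each player's best response to every opponent strategy; NE are the intersections.
Player 1's best responses — vs L: U (payoff 8); vs M: V (payoff 5); vs N: V (payoff 8).
Player 2's best responses — vs U: L (payoff 8); vs V: N (payoff 2); vs W: L (payoff 8).
Mutual best responses occur at (U, L) and (V, N); at each, neither player gains by switching.

(U, L) and (V, N)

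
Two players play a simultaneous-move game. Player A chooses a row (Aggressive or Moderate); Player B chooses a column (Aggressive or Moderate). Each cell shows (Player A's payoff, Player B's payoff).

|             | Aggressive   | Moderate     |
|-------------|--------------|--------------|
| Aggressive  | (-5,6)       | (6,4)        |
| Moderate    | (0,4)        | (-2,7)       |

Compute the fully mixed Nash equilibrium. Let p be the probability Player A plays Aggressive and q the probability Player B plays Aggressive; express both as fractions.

Each player's mixing probability is pinned down by making the *other* player indifferent.
Player B indifferent between Aggressive and Moderate: p·6 + (1−p)·4 = p·4 + (1−p)·7 ⟹ 4 + 2p = 7 + (-3)p ⟹ p = 3/5.
Player A indifferent between Aggressive and Moderate: q·(-5) + (1−q)·6 = q·0 + (1−q)·(-2) ⟹ 6 + (-11)q = (-2) + 2q ⟹ q = 8/13.

p = 3/5, q = 8/13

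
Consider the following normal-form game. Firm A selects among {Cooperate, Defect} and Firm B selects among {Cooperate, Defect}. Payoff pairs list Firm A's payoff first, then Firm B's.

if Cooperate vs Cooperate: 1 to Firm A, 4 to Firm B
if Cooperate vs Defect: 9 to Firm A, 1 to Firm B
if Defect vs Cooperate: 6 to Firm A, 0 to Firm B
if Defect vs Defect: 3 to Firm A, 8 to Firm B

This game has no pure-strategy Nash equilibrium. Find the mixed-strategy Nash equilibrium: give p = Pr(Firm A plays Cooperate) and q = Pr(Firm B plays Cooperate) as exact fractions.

Each player's mixing probability is pinned down by making the *other* player indifferent.
Firm B indifferent between Cooperate and Defect: p·4 + (1−p)·0 = p·1 + (1−p)·8 ⟹ 0 + 4p = 8 + (-7)p ⟹ p = 8/11.
Firm A indifferent between Cooperate and Defect: q·1 + (1−q)·9 = q·6 + (1−q)·3 ⟹ 9 + (-8)q = 3 + 3q ⟹ q = 6/11.

p = 8/11, q = 6/11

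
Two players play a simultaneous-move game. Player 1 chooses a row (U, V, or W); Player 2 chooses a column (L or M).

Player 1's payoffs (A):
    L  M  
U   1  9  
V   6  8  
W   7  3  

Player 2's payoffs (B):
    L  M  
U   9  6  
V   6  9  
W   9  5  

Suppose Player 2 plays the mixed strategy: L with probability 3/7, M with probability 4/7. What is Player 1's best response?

V

Compute Player 1's expected payoff from each pure strategy against the given mix.
U: (3/7)·1 + (4/7)·9 = 39/7
V: (3/7)·6 + (4/7)·8 = 50/7
W: (3/7)·7 + (4/7)·3 = 33/7
Highest expected payoff is 50/7, from V.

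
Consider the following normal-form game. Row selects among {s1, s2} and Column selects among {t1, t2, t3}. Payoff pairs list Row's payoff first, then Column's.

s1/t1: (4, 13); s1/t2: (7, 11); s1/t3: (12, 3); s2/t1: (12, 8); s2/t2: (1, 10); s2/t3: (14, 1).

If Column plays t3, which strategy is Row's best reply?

With Column fixed at t3, Row's payoffs are: s1 → 12, s2 → 14.
The maximum is 14, achieved by s2.

s2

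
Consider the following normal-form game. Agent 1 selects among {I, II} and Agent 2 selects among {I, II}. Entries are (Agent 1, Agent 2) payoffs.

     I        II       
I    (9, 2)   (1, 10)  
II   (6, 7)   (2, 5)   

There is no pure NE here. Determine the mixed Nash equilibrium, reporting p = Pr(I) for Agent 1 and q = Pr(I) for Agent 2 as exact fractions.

p = 1/5, q = 1/4

In a mixed NE each player is indifferent between their pure strategies, so the opponent's mix sets the indifference.
Agent 2 indifferent between I and II: p·2 + (1−p)·7 = p·10 + (1−p)·5 ⟹ 7 + (-5)p = 5 + 5p ⟹ p = 1/5.
Agent 1 indifferent between I and II: q·9 + (1−q)·1 = q·6 + (1−q)·2 ⟹ 1 + 8q = 2 + 4q ⟹ q = 1/4.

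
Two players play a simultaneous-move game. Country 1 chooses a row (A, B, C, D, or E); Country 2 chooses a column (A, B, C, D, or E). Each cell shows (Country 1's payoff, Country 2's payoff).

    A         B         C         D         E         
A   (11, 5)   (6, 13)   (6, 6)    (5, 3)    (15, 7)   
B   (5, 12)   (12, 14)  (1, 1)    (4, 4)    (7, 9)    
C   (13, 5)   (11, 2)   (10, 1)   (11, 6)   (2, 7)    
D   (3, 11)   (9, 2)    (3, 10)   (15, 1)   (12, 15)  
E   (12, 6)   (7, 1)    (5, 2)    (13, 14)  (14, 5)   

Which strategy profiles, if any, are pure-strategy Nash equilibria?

Check mutual best responses: a cell is a NE iff neither player can gain by unilaterally deviating.
Country 1's best responses — vs A: C (payoff 13); vs B: B (payoff 12); vs C: C (payoff 10); vs D: D (payoff 15); vs E: A (payoff 15).
Country 2's best responses — vs A: B (payoff 13); vs B: B (payoff 14); vs C: E (payoff 7); vs D: E (payoff 15); vs E: D (payoff 14).
The only mutual best response is (B, B); neither player gains by switching there.

(B, B)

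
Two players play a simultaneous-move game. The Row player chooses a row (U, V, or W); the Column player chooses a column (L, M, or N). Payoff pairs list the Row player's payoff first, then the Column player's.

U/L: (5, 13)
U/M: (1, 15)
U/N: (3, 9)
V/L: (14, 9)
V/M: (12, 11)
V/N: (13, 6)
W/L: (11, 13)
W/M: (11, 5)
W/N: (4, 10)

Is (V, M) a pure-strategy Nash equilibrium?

Holding the Column player at M: the Row player gets 12 from V, versus 1 from U, 11 from W. No profitable deviation for the Row player.
Holding the Row player at V: the Column player gets 11 from M, versus 9 from L, 6 from N. No profitable deviation for the Column player either.

Yes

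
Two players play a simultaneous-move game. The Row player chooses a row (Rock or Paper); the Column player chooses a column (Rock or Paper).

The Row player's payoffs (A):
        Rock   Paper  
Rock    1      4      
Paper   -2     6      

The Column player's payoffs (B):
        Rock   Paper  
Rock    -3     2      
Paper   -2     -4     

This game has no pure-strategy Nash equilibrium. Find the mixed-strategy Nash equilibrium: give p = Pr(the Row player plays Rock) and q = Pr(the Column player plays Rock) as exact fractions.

Each player's mixing probability is pinned down by making the *other* player indifferent.
The Column player indifferent between Rock and Paper: p·(-3) + (1−p)·(-2) = p·2 + (1−p)·(-4) ⟹ (-2) + (-1)p = (-4) + 6p ⟹ p = 2/7.
The Row player indifferent between Rock and Paper: q·1 + (1−q)·4 = q·(-2) + (1−q)·6 ⟹ 4 + (-3)q = 6 + (-8)q ⟹ q = 2/5.

p = 2/7, q = 2/5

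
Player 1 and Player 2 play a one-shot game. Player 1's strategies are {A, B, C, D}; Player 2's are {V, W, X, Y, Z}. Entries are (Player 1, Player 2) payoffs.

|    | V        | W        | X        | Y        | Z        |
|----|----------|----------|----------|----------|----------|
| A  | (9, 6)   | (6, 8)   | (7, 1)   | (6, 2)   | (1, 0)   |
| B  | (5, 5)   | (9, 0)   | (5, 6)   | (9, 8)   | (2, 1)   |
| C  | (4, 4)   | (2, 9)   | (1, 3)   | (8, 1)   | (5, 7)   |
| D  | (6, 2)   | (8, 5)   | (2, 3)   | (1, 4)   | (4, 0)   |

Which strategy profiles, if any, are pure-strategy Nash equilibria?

Check mutual best responses: a cell is a NE iff neither player can gain by unilaterally deviating.
Player 1's best responses — vs V: A (payoff 9); vs W: B (payoff 9); vs X: A (payoff 7); vs Y: B (payoff 9); vs Z: C (payoff 5).
Player 2's best responses — vs A: W (payoff 8); vs B: Y (payoff 8); vs C: W (payoff 9); vs D: W (payoff 5).
The only mutual best response is (B, Y); neither player gains by switching there.

(B, Y)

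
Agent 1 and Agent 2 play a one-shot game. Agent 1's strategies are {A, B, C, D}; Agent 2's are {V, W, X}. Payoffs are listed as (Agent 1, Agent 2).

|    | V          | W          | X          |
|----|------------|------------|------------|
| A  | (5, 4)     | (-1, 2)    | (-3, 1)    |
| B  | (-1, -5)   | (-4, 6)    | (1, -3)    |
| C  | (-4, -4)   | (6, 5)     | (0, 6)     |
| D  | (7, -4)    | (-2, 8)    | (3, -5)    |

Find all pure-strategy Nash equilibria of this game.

No pure-strategy Nash equilibrium

Find each player's best response to every opponent strategy; NE are the intersections.
Agent 1's best responses — vs V: D (payoff 7); vs W: C (payoff 6); vs X: D (payoff 3).
Agent 2's best responses — vs A: V (payoff 4); vs B: W (payoff 6); vs C: X (payoff 6); vs D: W (payoff 8).
No cell has both players best-responding. For instance, Agent 1's best reply to W is C, but against C Agent 2 prefers X over W.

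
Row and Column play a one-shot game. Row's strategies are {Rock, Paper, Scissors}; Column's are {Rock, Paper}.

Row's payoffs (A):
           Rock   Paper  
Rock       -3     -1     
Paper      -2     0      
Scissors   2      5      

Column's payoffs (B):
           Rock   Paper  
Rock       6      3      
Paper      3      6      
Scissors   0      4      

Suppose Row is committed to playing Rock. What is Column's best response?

With Row fixed at Rock, Column's payoffs are: Rock → 6, Paper → 3.
The maximum is 6, achieved by Rock.

Rock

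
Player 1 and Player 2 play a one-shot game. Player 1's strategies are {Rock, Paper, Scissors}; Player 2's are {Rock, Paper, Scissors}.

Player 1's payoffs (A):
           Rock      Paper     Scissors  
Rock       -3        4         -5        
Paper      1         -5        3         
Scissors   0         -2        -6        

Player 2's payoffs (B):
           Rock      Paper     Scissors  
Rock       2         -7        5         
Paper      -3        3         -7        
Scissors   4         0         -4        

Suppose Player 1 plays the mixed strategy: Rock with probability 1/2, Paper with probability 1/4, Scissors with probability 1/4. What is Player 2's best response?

Compute Player 2's expected payoff from each pure strategy against the given mix.
Rock: (1/2)·2 + (1/4)·(-3) + (1/4)·4 = 5/4
Paper: (1/2)·(-7) + (1/4)·3 + (1/4)·0 = -11/4
Scissors: (1/2)·5 + (1/4)·(-7) + (1/4)·(-4) = -1/4
Highest expected payoff is 5/4, from Rock.

Rock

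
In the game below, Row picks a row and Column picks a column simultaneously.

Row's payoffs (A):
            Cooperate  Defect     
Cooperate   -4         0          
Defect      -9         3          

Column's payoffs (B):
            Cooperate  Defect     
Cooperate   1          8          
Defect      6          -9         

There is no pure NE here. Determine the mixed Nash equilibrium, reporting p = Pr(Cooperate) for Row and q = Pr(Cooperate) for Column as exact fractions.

In a mixed NE each player is indifferent between their pure strategies, so the opponent's mix sets the indifference.
Column indifferent between Cooperate and Defect: p·1 + (1−p)·6 = p·8 + (1−p)·(-9) ⟹ 6 + (-5)p = (-9) + 17p ⟹ p = 15/22.
Row indifferent between Cooperate and Defect: q·(-4) + (1−q)·0 = q·(-9) + (1−q)·3 ⟹ 0 + (-4)q = 3 + (-12)q ⟹ q = 3/8.

p = 15/22, q = 3/8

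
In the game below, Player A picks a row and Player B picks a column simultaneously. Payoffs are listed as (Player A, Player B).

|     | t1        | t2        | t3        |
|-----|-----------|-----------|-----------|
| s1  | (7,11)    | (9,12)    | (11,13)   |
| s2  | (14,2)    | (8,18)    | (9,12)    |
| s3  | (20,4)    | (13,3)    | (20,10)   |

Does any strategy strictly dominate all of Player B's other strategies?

No strictly dominant strategy

Check whether one of Player B's strategies beats all alternatives regardless of what the opponent does.
t1 is not dominant: against s1, t2 gives 12 > 11.
t2 is not dominant: against s1, t3 gives 13 > 12.
t3 is not dominant: against s2, t2 gives 18 > 12.
No single strategy is best against every opponent action.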